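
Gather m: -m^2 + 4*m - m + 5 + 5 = -m^2 + 3*m + 10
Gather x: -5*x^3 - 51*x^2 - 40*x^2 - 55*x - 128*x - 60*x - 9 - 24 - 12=-5*x^3 - 91*x^2 - 243*x - 45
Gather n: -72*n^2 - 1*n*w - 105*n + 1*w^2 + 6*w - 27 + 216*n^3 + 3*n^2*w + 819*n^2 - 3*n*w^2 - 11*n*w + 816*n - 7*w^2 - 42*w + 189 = 216*n^3 + n^2*(3*w + 747) + n*(-3*w^2 - 12*w + 711) - 6*w^2 - 36*w + 162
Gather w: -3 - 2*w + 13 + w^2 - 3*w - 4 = w^2 - 5*w + 6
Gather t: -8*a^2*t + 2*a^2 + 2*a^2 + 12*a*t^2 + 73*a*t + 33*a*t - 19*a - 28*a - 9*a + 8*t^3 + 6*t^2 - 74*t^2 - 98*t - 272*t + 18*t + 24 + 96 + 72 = 4*a^2 - 56*a + 8*t^3 + t^2*(12*a - 68) + t*(-8*a^2 + 106*a - 352) + 192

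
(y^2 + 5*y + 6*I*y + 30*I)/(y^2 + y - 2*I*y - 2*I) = (y^2 + y*(5 + 6*I) + 30*I)/(y^2 + y*(1 - 2*I) - 2*I)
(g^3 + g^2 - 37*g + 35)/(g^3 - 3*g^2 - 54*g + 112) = (g^2 - 6*g + 5)/(g^2 - 10*g + 16)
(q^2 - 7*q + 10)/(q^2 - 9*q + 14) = (q - 5)/(q - 7)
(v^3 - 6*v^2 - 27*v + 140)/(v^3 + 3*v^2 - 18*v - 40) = (v - 7)/(v + 2)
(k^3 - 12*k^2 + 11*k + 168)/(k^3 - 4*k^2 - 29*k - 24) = (k - 7)/(k + 1)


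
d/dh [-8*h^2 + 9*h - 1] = 9 - 16*h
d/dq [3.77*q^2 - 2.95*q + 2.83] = 7.54*q - 2.95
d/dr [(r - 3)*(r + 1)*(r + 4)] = 3*r^2 + 4*r - 11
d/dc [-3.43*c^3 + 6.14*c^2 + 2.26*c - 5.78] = -10.29*c^2 + 12.28*c + 2.26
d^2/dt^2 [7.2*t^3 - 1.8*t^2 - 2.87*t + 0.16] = 43.2*t - 3.6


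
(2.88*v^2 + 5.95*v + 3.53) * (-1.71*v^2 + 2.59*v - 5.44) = -4.9248*v^4 - 2.7153*v^3 - 6.293*v^2 - 23.2253*v - 19.2032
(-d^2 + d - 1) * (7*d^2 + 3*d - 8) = -7*d^4 + 4*d^3 + 4*d^2 - 11*d + 8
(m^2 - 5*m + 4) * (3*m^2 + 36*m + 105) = 3*m^4 + 21*m^3 - 63*m^2 - 381*m + 420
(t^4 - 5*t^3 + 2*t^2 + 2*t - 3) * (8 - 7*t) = -7*t^5 + 43*t^4 - 54*t^3 + 2*t^2 + 37*t - 24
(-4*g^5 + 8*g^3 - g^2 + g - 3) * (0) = 0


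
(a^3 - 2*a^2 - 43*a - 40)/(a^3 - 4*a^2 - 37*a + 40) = (a + 1)/(a - 1)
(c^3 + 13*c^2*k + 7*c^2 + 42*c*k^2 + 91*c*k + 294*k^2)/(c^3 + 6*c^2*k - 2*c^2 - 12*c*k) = (c^2 + 7*c*k + 7*c + 49*k)/(c*(c - 2))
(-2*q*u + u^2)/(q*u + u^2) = (-2*q + u)/(q + u)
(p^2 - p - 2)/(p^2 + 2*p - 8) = (p + 1)/(p + 4)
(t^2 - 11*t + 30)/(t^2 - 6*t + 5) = (t - 6)/(t - 1)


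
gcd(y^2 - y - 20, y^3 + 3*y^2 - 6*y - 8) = y + 4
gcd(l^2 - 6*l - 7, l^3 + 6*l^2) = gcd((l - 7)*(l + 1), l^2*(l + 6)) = 1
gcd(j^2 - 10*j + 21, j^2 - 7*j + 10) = 1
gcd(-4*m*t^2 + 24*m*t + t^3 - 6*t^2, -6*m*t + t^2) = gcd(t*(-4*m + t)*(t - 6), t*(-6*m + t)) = t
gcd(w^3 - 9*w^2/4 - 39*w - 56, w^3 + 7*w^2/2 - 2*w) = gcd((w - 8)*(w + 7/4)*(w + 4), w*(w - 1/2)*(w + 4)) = w + 4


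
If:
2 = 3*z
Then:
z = 2/3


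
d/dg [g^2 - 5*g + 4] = 2*g - 5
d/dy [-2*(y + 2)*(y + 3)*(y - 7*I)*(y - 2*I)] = -8*y^3 + y^2*(-30 + 54*I) + y*(32 + 180*I) + 140 + 108*I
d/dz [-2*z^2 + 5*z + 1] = 5 - 4*z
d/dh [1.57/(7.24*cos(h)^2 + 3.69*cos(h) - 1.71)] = (22.7336*cos(h) + 5.7933)*sin(h)/(7.24*cos(h)^2 + 3.69*cos(h) - 1.71)^2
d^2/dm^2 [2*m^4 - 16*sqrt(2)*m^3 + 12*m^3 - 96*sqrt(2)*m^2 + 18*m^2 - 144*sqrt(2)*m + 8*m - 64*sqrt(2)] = 24*m^2 - 96*sqrt(2)*m + 72*m - 192*sqrt(2) + 36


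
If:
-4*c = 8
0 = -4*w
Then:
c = -2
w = 0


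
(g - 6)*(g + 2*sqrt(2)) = g^2 - 6*g + 2*sqrt(2)*g - 12*sqrt(2)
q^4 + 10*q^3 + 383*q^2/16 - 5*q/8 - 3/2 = (q - 1/4)*(q + 1/4)*(q + 4)*(q + 6)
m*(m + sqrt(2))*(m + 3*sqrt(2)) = m^3 + 4*sqrt(2)*m^2 + 6*m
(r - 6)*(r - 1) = r^2 - 7*r + 6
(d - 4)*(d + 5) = d^2 + d - 20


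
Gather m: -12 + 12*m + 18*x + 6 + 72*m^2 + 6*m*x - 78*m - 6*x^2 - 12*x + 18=72*m^2 + m*(6*x - 66) - 6*x^2 + 6*x + 12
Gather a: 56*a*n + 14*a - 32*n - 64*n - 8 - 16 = a*(56*n + 14) - 96*n - 24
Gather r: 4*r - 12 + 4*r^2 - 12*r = 4*r^2 - 8*r - 12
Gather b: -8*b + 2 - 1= 1 - 8*b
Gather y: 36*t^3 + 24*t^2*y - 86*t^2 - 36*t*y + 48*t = 36*t^3 - 86*t^2 + 48*t + y*(24*t^2 - 36*t)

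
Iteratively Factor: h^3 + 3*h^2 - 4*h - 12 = (h + 3)*(h^2 - 4) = (h + 2)*(h + 3)*(h - 2)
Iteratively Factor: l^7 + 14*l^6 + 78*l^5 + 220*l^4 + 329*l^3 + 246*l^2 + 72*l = (l + 4)*(l^6 + 10*l^5 + 38*l^4 + 68*l^3 + 57*l^2 + 18*l) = l*(l + 4)*(l^5 + 10*l^4 + 38*l^3 + 68*l^2 + 57*l + 18) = l*(l + 2)*(l + 4)*(l^4 + 8*l^3 + 22*l^2 + 24*l + 9) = l*(l + 1)*(l + 2)*(l + 4)*(l^3 + 7*l^2 + 15*l + 9) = l*(l + 1)*(l + 2)*(l + 3)*(l + 4)*(l^2 + 4*l + 3) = l*(l + 1)^2*(l + 2)*(l + 3)*(l + 4)*(l + 3)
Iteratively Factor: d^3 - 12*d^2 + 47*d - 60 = (d - 5)*(d^2 - 7*d + 12) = (d - 5)*(d - 3)*(d - 4)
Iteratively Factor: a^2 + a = (a)*(a + 1)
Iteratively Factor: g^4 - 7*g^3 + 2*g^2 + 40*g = (g - 5)*(g^3 - 2*g^2 - 8*g) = (g - 5)*(g - 4)*(g^2 + 2*g) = g*(g - 5)*(g - 4)*(g + 2)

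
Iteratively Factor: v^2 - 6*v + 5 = (v - 5)*(v - 1)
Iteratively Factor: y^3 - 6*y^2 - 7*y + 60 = (y - 4)*(y^2 - 2*y - 15) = (y - 5)*(y - 4)*(y + 3)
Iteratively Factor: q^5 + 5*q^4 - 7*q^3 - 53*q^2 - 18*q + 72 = (q + 4)*(q^4 + q^3 - 11*q^2 - 9*q + 18) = (q + 2)*(q + 4)*(q^3 - q^2 - 9*q + 9) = (q - 3)*(q + 2)*(q + 4)*(q^2 + 2*q - 3) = (q - 3)*(q - 1)*(q + 2)*(q + 4)*(q + 3)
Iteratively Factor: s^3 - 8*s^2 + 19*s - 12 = (s - 4)*(s^2 - 4*s + 3) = (s - 4)*(s - 3)*(s - 1)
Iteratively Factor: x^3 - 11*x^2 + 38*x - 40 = (x - 2)*(x^2 - 9*x + 20) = (x - 5)*(x - 2)*(x - 4)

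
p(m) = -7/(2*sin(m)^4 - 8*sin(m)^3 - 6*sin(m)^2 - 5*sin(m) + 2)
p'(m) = -7*(-8*sin(m)^3*cos(m) + 24*sin(m)^2*cos(m) + 12*sin(m)*cos(m) + 5*cos(m))/(2*sin(m)^4 - 8*sin(m)^3 - 6*sin(m)^2 - 5*sin(m) + 2)^2 = 7*(8*sin(m)^3 - 24*sin(m)^2 - 12*sin(m) - 5)*cos(m)/(-2*sin(m)^4 + 8*sin(m)^3 + 6*sin(m)^2 + 5*sin(m) - 2)^2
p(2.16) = 0.70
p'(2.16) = 1.06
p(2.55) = 1.82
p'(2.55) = 6.97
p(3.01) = -5.72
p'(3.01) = 32.33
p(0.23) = -15.25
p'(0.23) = -287.69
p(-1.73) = -0.65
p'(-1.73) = 0.24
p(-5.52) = 1.08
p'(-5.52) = -2.64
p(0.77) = 1.06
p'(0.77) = -2.56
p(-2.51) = -1.47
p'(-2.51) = 1.99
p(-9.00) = -1.91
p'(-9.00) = 2.23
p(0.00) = -3.50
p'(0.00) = -8.75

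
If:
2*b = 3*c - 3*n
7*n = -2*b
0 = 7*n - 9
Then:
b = -9/2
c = -12/7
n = 9/7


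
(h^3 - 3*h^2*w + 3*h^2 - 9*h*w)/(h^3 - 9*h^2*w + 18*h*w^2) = (-h - 3)/(-h + 6*w)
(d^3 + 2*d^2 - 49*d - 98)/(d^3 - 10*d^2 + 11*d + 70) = (d + 7)/(d - 5)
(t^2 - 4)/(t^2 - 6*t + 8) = (t + 2)/(t - 4)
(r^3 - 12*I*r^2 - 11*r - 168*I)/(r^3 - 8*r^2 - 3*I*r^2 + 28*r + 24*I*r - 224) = (r^2 - 5*I*r + 24)/(r^2 + 4*r*(-2 + I) - 32*I)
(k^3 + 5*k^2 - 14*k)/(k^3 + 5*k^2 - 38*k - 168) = k*(k - 2)/(k^2 - 2*k - 24)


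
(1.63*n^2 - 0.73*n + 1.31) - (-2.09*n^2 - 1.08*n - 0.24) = 3.72*n^2 + 0.35*n + 1.55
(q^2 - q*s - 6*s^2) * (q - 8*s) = q^3 - 9*q^2*s + 2*q*s^2 + 48*s^3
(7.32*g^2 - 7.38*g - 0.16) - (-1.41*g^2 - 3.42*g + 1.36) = 8.73*g^2 - 3.96*g - 1.52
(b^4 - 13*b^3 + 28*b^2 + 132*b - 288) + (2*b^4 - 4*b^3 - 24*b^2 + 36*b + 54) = 3*b^4 - 17*b^3 + 4*b^2 + 168*b - 234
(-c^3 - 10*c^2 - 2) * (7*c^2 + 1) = -7*c^5 - 70*c^4 - c^3 - 24*c^2 - 2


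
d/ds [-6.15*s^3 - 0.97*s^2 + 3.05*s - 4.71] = -18.45*s^2 - 1.94*s + 3.05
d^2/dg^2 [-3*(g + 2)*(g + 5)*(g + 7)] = -18*g - 84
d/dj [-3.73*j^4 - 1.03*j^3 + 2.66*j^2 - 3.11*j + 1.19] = -14.92*j^3 - 3.09*j^2 + 5.32*j - 3.11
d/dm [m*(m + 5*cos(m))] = -5*m*sin(m) + 2*m + 5*cos(m)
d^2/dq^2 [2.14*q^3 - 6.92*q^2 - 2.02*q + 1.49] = 12.84*q - 13.84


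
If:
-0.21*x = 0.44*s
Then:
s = -0.477272727272727*x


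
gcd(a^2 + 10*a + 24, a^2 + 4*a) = a + 4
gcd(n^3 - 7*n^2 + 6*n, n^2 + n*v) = n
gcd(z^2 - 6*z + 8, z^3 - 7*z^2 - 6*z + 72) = z - 4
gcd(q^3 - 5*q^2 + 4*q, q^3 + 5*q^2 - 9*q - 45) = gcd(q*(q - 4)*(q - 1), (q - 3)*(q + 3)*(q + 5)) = 1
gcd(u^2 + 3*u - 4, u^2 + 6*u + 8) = u + 4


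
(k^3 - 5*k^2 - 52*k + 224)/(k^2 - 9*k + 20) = (k^2 - k - 56)/(k - 5)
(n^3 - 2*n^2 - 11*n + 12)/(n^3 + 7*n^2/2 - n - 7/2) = 2*(n^2 - n - 12)/(2*n^2 + 9*n + 7)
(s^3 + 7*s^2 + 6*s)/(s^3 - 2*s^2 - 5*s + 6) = s*(s^2 + 7*s + 6)/(s^3 - 2*s^2 - 5*s + 6)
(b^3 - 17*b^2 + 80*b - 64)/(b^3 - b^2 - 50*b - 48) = (b^2 - 9*b + 8)/(b^2 + 7*b + 6)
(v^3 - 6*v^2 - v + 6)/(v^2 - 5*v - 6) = v - 1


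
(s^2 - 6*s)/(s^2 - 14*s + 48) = s/(s - 8)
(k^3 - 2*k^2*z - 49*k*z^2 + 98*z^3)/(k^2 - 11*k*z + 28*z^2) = (-k^2 - 5*k*z + 14*z^2)/(-k + 4*z)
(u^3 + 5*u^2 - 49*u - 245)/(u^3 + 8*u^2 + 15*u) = (u^2 - 49)/(u*(u + 3))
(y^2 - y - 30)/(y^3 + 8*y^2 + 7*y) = (y^2 - y - 30)/(y*(y^2 + 8*y + 7))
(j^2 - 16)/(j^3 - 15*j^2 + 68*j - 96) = (j + 4)/(j^2 - 11*j + 24)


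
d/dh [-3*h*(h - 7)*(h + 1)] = -9*h^2 + 36*h + 21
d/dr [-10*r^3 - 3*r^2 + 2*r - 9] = -30*r^2 - 6*r + 2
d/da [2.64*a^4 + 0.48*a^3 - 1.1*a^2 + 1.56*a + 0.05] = 10.56*a^3 + 1.44*a^2 - 2.2*a + 1.56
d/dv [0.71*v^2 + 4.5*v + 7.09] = 1.42*v + 4.5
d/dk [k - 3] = 1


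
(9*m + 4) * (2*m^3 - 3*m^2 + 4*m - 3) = 18*m^4 - 19*m^3 + 24*m^2 - 11*m - 12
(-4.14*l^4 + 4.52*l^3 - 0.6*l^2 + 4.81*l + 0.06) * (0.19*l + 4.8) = -0.7866*l^5 - 19.0132*l^4 + 21.582*l^3 - 1.9661*l^2 + 23.0994*l + 0.288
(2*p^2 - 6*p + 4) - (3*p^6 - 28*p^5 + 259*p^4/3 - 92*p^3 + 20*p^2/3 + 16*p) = -3*p^6 + 28*p^5 - 259*p^4/3 + 92*p^3 - 14*p^2/3 - 22*p + 4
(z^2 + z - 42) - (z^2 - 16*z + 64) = 17*z - 106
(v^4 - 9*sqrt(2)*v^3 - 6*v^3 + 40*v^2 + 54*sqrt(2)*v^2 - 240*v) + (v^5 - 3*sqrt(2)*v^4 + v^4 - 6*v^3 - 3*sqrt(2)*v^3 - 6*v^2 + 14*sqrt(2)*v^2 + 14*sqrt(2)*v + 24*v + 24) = v^5 - 3*sqrt(2)*v^4 + 2*v^4 - 12*sqrt(2)*v^3 - 12*v^3 + 34*v^2 + 68*sqrt(2)*v^2 - 216*v + 14*sqrt(2)*v + 24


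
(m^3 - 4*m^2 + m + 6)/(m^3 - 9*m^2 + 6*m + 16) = (m - 3)/(m - 8)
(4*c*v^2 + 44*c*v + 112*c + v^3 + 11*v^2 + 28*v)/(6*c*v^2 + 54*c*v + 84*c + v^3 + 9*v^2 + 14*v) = (4*c*v + 16*c + v^2 + 4*v)/(6*c*v + 12*c + v^2 + 2*v)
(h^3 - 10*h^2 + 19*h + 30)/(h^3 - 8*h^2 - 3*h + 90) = (h + 1)/(h + 3)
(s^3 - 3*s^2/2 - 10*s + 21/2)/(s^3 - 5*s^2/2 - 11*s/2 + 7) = (s + 3)/(s + 2)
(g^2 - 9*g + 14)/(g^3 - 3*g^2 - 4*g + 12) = (g - 7)/(g^2 - g - 6)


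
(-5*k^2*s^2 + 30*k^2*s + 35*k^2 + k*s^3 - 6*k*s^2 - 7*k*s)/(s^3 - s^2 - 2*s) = k*(-5*k*s + 35*k + s^2 - 7*s)/(s*(s - 2))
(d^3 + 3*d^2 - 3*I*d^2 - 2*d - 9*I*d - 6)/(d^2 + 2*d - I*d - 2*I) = (d^2 + d*(3 - 2*I) - 6*I)/(d + 2)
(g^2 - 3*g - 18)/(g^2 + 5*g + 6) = (g - 6)/(g + 2)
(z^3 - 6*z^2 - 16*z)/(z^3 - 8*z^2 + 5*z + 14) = z*(z^2 - 6*z - 16)/(z^3 - 8*z^2 + 5*z + 14)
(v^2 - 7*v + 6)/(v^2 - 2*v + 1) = (v - 6)/(v - 1)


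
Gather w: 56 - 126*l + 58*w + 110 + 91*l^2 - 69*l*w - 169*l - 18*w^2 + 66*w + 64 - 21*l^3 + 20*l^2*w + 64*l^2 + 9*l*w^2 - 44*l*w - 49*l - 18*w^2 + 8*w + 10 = -21*l^3 + 155*l^2 - 344*l + w^2*(9*l - 36) + w*(20*l^2 - 113*l + 132) + 240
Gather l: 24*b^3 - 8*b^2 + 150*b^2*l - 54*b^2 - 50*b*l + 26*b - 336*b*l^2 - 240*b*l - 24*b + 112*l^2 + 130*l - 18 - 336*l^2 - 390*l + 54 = 24*b^3 - 62*b^2 + 2*b + l^2*(-336*b - 224) + l*(150*b^2 - 290*b - 260) + 36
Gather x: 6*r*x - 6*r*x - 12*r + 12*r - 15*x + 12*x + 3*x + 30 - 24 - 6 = 0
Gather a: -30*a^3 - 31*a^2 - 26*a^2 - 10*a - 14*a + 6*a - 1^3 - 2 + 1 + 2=-30*a^3 - 57*a^2 - 18*a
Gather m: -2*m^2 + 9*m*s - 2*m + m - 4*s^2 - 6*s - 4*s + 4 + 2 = -2*m^2 + m*(9*s - 1) - 4*s^2 - 10*s + 6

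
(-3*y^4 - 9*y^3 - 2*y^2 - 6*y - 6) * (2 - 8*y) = 24*y^5 + 66*y^4 - 2*y^3 + 44*y^2 + 36*y - 12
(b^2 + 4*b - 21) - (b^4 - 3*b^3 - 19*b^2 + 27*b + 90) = -b^4 + 3*b^3 + 20*b^2 - 23*b - 111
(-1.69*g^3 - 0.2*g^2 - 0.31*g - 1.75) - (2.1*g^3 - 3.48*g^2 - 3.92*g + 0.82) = -3.79*g^3 + 3.28*g^2 + 3.61*g - 2.57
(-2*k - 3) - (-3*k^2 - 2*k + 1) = 3*k^2 - 4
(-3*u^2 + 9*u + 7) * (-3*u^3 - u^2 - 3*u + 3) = 9*u^5 - 24*u^4 - 21*u^3 - 43*u^2 + 6*u + 21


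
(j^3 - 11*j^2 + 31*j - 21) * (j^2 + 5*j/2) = j^5 - 17*j^4/2 + 7*j^3/2 + 113*j^2/2 - 105*j/2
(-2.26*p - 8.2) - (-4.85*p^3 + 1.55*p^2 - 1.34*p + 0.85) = 4.85*p^3 - 1.55*p^2 - 0.92*p - 9.05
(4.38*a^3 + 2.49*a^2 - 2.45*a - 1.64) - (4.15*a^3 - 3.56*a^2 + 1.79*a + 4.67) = 0.23*a^3 + 6.05*a^2 - 4.24*a - 6.31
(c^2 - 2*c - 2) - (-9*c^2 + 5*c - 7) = 10*c^2 - 7*c + 5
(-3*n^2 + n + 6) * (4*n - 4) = -12*n^3 + 16*n^2 + 20*n - 24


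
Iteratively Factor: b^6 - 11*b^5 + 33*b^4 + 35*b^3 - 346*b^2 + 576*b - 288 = (b - 3)*(b^5 - 8*b^4 + 9*b^3 + 62*b^2 - 160*b + 96) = (b - 4)*(b - 3)*(b^4 - 4*b^3 - 7*b^2 + 34*b - 24) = (b - 4)*(b - 3)*(b - 1)*(b^3 - 3*b^2 - 10*b + 24) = (b - 4)*(b - 3)*(b - 2)*(b - 1)*(b^2 - b - 12) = (b - 4)*(b - 3)*(b - 2)*(b - 1)*(b + 3)*(b - 4)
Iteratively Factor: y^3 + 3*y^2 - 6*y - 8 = (y + 1)*(y^2 + 2*y - 8) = (y - 2)*(y + 1)*(y + 4)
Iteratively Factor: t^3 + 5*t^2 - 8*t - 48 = (t - 3)*(t^2 + 8*t + 16) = (t - 3)*(t + 4)*(t + 4)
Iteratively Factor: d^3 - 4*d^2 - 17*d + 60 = (d - 5)*(d^2 + d - 12) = (d - 5)*(d + 4)*(d - 3)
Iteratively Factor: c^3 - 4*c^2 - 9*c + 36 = (c - 4)*(c^2 - 9) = (c - 4)*(c - 3)*(c + 3)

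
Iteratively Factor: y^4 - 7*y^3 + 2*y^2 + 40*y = (y + 2)*(y^3 - 9*y^2 + 20*y) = (y - 4)*(y + 2)*(y^2 - 5*y) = y*(y - 4)*(y + 2)*(y - 5)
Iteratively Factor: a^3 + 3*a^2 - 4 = (a - 1)*(a^2 + 4*a + 4) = (a - 1)*(a + 2)*(a + 2)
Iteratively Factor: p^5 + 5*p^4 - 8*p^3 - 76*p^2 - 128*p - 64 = (p + 2)*(p^4 + 3*p^3 - 14*p^2 - 48*p - 32) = (p + 2)*(p + 4)*(p^3 - p^2 - 10*p - 8) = (p + 1)*(p + 2)*(p + 4)*(p^2 - 2*p - 8) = (p - 4)*(p + 1)*(p + 2)*(p + 4)*(p + 2)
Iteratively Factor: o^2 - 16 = (o - 4)*(o + 4)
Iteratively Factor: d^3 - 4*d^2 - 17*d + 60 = (d - 5)*(d^2 + d - 12) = (d - 5)*(d + 4)*(d - 3)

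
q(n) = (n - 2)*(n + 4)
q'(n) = 2*n + 2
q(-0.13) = -8.24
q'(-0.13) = 1.74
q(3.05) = 7.40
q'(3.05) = 8.10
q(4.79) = 24.52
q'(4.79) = 11.58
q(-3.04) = -4.84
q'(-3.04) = -4.08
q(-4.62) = 4.10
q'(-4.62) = -7.24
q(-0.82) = -8.97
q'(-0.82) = 0.36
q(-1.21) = -8.96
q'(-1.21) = -0.42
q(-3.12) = -4.51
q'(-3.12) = -4.24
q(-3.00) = -5.00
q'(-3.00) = -4.00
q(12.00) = 160.00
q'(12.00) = 26.00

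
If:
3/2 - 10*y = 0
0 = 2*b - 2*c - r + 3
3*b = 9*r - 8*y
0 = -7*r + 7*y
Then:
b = 1/20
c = 59/40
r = 3/20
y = 3/20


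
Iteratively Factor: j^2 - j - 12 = (j + 3)*(j - 4)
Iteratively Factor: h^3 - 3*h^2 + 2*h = (h - 1)*(h^2 - 2*h) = (h - 2)*(h - 1)*(h)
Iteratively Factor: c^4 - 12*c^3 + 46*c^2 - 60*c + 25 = (c - 5)*(c^3 - 7*c^2 + 11*c - 5) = (c - 5)^2*(c^2 - 2*c + 1) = (c - 5)^2*(c - 1)*(c - 1)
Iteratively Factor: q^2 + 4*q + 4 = (q + 2)*(q + 2)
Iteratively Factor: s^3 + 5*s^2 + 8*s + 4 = (s + 1)*(s^2 + 4*s + 4) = (s + 1)*(s + 2)*(s + 2)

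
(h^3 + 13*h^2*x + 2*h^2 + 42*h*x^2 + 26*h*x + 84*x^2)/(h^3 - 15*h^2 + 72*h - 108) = (h^3 + 13*h^2*x + 2*h^2 + 42*h*x^2 + 26*h*x + 84*x^2)/(h^3 - 15*h^2 + 72*h - 108)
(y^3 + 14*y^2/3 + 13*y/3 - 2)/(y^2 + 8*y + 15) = (3*y^2 + 5*y - 2)/(3*(y + 5))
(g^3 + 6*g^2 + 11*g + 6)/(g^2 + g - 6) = (g^2 + 3*g + 2)/(g - 2)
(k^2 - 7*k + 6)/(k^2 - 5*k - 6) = (k - 1)/(k + 1)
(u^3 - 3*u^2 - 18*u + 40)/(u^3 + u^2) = (u^3 - 3*u^2 - 18*u + 40)/(u^2*(u + 1))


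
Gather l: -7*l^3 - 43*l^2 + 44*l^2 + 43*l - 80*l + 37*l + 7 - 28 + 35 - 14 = -7*l^3 + l^2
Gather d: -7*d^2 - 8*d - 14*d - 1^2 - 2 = -7*d^2 - 22*d - 3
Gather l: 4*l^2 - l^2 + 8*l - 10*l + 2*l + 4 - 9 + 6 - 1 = 3*l^2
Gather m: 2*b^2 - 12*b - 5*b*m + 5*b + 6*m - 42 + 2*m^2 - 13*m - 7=2*b^2 - 7*b + 2*m^2 + m*(-5*b - 7) - 49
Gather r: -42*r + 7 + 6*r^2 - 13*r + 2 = 6*r^2 - 55*r + 9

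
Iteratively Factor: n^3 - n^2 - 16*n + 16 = (n - 4)*(n^2 + 3*n - 4) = (n - 4)*(n + 4)*(n - 1)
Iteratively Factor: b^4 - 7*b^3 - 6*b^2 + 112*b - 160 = (b - 2)*(b^3 - 5*b^2 - 16*b + 80) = (b - 4)*(b - 2)*(b^2 - b - 20) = (b - 4)*(b - 2)*(b + 4)*(b - 5)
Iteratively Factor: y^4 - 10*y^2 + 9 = (y - 3)*(y^3 + 3*y^2 - y - 3) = (y - 3)*(y + 3)*(y^2 - 1) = (y - 3)*(y - 1)*(y + 3)*(y + 1)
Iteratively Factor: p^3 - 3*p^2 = (p)*(p^2 - 3*p) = p^2*(p - 3)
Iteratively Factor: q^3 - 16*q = (q - 4)*(q^2 + 4*q) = q*(q - 4)*(q + 4)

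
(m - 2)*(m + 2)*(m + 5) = m^3 + 5*m^2 - 4*m - 20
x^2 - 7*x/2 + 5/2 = (x - 5/2)*(x - 1)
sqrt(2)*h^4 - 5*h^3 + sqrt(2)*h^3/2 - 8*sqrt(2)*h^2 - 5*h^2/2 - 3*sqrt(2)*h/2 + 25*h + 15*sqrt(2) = (h - 2)*(h + 5/2)*(h - 3*sqrt(2))*(sqrt(2)*h + 1)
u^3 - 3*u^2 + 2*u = u*(u - 2)*(u - 1)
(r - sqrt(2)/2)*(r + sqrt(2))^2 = r^3 + 3*sqrt(2)*r^2/2 - sqrt(2)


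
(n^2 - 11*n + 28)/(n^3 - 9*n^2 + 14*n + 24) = (n - 7)/(n^2 - 5*n - 6)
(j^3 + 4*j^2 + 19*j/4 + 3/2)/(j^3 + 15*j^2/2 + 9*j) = (j^2 + 5*j/2 + 1)/(j*(j + 6))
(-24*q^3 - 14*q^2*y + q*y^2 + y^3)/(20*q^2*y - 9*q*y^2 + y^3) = (6*q^2 + 5*q*y + y^2)/(y*(-5*q + y))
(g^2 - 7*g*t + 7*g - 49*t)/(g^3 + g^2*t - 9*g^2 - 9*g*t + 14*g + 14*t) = (g^2 - 7*g*t + 7*g - 49*t)/(g^3 + g^2*t - 9*g^2 - 9*g*t + 14*g + 14*t)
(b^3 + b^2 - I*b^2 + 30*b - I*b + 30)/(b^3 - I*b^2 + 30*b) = (b + 1)/b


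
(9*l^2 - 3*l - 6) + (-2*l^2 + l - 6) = 7*l^2 - 2*l - 12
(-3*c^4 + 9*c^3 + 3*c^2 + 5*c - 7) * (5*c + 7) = -15*c^5 + 24*c^4 + 78*c^3 + 46*c^2 - 49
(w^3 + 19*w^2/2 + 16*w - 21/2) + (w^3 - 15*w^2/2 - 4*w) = 2*w^3 + 2*w^2 + 12*w - 21/2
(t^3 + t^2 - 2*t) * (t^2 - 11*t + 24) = t^5 - 10*t^4 + 11*t^3 + 46*t^2 - 48*t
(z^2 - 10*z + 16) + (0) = z^2 - 10*z + 16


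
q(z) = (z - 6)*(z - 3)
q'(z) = 2*z - 9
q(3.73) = -1.66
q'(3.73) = -1.54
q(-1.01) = 28.11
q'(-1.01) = -11.02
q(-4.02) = 70.34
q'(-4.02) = -17.04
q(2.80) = 0.64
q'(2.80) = -3.40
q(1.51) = 6.69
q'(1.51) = -5.98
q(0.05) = 17.55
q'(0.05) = -8.90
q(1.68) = 5.70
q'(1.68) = -5.64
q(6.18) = 0.57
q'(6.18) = 3.36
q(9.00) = 18.00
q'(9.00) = 9.00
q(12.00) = 54.00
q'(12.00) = 15.00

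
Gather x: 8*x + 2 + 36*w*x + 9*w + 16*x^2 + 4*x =9*w + 16*x^2 + x*(36*w + 12) + 2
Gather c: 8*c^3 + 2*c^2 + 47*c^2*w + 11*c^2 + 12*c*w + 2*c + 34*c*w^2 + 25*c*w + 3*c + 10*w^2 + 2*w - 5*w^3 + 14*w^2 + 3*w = 8*c^3 + c^2*(47*w + 13) + c*(34*w^2 + 37*w + 5) - 5*w^3 + 24*w^2 + 5*w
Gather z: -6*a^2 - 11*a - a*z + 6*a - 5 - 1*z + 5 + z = -6*a^2 - a*z - 5*a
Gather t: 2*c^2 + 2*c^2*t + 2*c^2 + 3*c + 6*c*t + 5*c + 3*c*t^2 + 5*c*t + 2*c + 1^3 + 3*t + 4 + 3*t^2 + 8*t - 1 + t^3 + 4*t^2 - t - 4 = 4*c^2 + 10*c + t^3 + t^2*(3*c + 7) + t*(2*c^2 + 11*c + 10)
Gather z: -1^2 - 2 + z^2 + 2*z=z^2 + 2*z - 3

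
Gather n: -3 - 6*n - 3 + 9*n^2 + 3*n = 9*n^2 - 3*n - 6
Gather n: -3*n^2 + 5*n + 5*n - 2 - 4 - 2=-3*n^2 + 10*n - 8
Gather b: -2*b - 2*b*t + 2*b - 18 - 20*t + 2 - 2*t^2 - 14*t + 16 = -2*b*t - 2*t^2 - 34*t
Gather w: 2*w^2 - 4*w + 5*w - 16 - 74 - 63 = 2*w^2 + w - 153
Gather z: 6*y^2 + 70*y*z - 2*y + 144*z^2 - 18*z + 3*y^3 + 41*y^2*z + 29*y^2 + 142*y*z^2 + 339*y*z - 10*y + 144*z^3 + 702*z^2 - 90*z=3*y^3 + 35*y^2 - 12*y + 144*z^3 + z^2*(142*y + 846) + z*(41*y^2 + 409*y - 108)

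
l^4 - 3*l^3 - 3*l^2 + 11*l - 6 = (l - 3)*(l - 1)^2*(l + 2)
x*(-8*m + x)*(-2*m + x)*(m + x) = 16*m^3*x + 6*m^2*x^2 - 9*m*x^3 + x^4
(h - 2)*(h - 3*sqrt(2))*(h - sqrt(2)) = h^3 - 4*sqrt(2)*h^2 - 2*h^2 + 6*h + 8*sqrt(2)*h - 12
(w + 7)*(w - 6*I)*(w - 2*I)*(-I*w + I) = -I*w^4 - 8*w^3 - 6*I*w^3 - 48*w^2 + 19*I*w^2 + 56*w + 72*I*w - 84*I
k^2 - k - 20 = (k - 5)*(k + 4)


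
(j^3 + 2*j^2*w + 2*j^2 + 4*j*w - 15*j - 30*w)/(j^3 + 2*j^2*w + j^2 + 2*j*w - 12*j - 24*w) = (j + 5)/(j + 4)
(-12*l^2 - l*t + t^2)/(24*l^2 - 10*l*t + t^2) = (3*l + t)/(-6*l + t)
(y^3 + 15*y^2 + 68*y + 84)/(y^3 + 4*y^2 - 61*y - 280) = (y^2 + 8*y + 12)/(y^2 - 3*y - 40)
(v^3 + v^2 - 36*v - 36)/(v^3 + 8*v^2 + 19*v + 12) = (v^2 - 36)/(v^2 + 7*v + 12)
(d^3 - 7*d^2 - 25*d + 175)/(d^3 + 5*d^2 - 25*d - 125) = (d - 7)/(d + 5)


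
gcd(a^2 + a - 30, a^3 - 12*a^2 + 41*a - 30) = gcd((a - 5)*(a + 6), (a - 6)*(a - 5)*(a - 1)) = a - 5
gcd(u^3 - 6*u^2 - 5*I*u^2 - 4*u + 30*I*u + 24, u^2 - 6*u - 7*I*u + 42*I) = u - 6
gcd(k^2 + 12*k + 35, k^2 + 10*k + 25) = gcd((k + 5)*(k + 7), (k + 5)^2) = k + 5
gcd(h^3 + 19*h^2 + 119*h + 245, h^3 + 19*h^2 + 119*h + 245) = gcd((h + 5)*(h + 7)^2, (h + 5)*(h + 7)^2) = h^3 + 19*h^2 + 119*h + 245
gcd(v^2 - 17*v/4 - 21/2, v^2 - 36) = v - 6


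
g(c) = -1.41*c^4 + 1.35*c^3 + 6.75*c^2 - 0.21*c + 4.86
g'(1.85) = 2.92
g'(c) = -5.64*c^3 + 4.05*c^2 + 13.5*c - 0.21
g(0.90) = 10.20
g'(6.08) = -1036.04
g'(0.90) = 11.11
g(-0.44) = 6.09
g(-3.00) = -84.42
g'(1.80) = 4.32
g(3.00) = -12.78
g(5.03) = -556.20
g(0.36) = 5.70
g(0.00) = 4.86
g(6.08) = -1370.26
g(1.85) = 19.61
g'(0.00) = -0.21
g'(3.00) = -75.54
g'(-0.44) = -4.89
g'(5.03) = -547.60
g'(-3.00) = 148.02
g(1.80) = 19.42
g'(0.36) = 4.91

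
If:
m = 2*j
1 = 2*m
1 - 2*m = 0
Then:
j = 1/4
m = 1/2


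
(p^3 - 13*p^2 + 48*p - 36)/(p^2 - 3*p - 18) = (p^2 - 7*p + 6)/(p + 3)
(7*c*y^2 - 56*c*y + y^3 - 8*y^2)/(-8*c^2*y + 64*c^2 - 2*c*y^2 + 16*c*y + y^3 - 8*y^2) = y*(7*c + y)/(-8*c^2 - 2*c*y + y^2)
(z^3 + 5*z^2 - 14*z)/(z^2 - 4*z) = (z^2 + 5*z - 14)/(z - 4)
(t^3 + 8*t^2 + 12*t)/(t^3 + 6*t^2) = (t + 2)/t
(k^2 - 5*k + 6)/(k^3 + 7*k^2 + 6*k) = (k^2 - 5*k + 6)/(k*(k^2 + 7*k + 6))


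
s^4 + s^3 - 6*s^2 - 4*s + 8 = (s - 2)*(s - 1)*(s + 2)^2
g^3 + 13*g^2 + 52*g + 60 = (g + 2)*(g + 5)*(g + 6)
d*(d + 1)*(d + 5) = d^3 + 6*d^2 + 5*d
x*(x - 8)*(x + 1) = x^3 - 7*x^2 - 8*x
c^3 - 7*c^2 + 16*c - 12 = (c - 3)*(c - 2)^2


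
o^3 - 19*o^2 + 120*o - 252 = (o - 7)*(o - 6)^2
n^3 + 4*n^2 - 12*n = n*(n - 2)*(n + 6)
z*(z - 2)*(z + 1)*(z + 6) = z^4 + 5*z^3 - 8*z^2 - 12*z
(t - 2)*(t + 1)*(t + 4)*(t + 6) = t^4 + 9*t^3 + 12*t^2 - 44*t - 48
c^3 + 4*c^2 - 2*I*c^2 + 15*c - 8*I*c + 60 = (c + 4)*(c - 5*I)*(c + 3*I)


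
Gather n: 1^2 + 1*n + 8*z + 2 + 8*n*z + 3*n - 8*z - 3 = n*(8*z + 4)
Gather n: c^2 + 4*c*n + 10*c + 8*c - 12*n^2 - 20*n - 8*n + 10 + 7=c^2 + 18*c - 12*n^2 + n*(4*c - 28) + 17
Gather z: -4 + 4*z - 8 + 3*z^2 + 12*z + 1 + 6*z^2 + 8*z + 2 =9*z^2 + 24*z - 9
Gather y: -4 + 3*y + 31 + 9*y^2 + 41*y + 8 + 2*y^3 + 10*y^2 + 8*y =2*y^3 + 19*y^2 + 52*y + 35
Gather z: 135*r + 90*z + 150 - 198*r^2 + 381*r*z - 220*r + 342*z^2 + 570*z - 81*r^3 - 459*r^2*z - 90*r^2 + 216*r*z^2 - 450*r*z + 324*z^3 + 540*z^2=-81*r^3 - 288*r^2 - 85*r + 324*z^3 + z^2*(216*r + 882) + z*(-459*r^2 - 69*r + 660) + 150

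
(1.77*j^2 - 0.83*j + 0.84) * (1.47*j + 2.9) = 2.6019*j^3 + 3.9129*j^2 - 1.1722*j + 2.436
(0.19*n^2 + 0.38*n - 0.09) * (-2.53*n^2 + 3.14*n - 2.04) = -0.4807*n^4 - 0.3648*n^3 + 1.0333*n^2 - 1.0578*n + 0.1836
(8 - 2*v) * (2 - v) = 2*v^2 - 12*v + 16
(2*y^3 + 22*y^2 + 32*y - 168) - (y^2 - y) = 2*y^3 + 21*y^2 + 33*y - 168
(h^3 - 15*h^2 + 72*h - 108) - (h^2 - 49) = h^3 - 16*h^2 + 72*h - 59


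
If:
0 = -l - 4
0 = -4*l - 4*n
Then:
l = -4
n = 4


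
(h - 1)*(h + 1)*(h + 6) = h^3 + 6*h^2 - h - 6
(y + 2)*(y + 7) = y^2 + 9*y + 14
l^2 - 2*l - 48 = (l - 8)*(l + 6)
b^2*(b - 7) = b^3 - 7*b^2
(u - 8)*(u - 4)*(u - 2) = u^3 - 14*u^2 + 56*u - 64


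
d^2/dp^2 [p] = 0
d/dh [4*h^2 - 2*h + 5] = 8*h - 2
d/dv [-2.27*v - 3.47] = -2.27000000000000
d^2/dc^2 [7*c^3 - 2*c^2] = 42*c - 4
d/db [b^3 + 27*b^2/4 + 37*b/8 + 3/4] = 3*b^2 + 27*b/2 + 37/8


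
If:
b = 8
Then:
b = 8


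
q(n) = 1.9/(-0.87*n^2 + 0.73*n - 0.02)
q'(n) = 1.9*(1.74*n - 0.73)/(-0.87*n^2 + 0.73*n - 0.02)^2 = (3.306*n - 1.387)/(0.87*n^2 - 0.73*n + 0.02)^2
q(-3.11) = -0.18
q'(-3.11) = -0.10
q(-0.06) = -28.39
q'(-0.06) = -353.88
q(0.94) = -18.53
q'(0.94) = 163.67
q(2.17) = -0.75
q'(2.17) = 0.90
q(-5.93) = -0.05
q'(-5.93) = -0.02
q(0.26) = 17.12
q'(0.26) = -42.82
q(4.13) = -0.16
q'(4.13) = 0.09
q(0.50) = 14.90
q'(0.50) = 16.36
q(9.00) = -0.03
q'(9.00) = 0.01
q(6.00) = -0.07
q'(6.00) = 0.03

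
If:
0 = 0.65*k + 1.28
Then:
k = -1.97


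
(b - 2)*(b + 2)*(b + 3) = b^3 + 3*b^2 - 4*b - 12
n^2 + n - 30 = (n - 5)*(n + 6)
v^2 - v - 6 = (v - 3)*(v + 2)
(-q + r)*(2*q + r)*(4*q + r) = -8*q^3 + 2*q^2*r + 5*q*r^2 + r^3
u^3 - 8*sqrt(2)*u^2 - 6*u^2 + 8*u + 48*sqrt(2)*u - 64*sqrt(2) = (u - 4)*(u - 2)*(u - 8*sqrt(2))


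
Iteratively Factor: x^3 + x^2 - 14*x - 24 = (x + 3)*(x^2 - 2*x - 8) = (x - 4)*(x + 3)*(x + 2)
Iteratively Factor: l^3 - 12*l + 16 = (l + 4)*(l^2 - 4*l + 4) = (l - 2)*(l + 4)*(l - 2)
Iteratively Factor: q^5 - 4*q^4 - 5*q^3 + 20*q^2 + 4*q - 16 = (q - 2)*(q^4 - 2*q^3 - 9*q^2 + 2*q + 8) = (q - 2)*(q - 1)*(q^3 - q^2 - 10*q - 8) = (q - 2)*(q - 1)*(q + 2)*(q^2 - 3*q - 4) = (q - 2)*(q - 1)*(q + 1)*(q + 2)*(q - 4)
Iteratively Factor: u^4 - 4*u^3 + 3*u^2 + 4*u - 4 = (u - 2)*(u^3 - 2*u^2 - u + 2) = (u - 2)^2*(u^2 - 1) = (u - 2)^2*(u + 1)*(u - 1)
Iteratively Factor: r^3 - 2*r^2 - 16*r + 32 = (r + 4)*(r^2 - 6*r + 8) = (r - 4)*(r + 4)*(r - 2)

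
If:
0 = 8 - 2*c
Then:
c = 4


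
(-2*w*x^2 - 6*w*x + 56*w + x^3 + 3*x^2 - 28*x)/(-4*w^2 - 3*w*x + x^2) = (2*w*x^2 + 6*w*x - 56*w - x^3 - 3*x^2 + 28*x)/(4*w^2 + 3*w*x - x^2)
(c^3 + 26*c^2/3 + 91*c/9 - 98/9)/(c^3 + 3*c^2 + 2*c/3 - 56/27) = 3*(c + 7)/(3*c + 4)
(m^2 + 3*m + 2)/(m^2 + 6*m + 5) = (m + 2)/(m + 5)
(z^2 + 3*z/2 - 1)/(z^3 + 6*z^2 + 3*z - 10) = (z - 1/2)/(z^2 + 4*z - 5)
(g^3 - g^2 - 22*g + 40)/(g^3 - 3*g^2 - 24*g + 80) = (g - 2)/(g - 4)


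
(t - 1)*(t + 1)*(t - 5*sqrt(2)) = t^3 - 5*sqrt(2)*t^2 - t + 5*sqrt(2)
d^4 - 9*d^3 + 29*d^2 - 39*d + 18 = (d - 3)^2*(d - 2)*(d - 1)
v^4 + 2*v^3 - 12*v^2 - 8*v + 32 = (v - 2)^2*(v + 2)*(v + 4)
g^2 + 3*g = g*(g + 3)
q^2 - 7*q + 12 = (q - 4)*(q - 3)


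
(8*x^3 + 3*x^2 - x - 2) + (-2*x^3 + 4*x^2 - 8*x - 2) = 6*x^3 + 7*x^2 - 9*x - 4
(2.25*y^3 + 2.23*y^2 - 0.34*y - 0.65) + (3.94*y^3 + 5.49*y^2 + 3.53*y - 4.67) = 6.19*y^3 + 7.72*y^2 + 3.19*y - 5.32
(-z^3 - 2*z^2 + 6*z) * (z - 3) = -z^4 + z^3 + 12*z^2 - 18*z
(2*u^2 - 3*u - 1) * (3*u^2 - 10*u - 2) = 6*u^4 - 29*u^3 + 23*u^2 + 16*u + 2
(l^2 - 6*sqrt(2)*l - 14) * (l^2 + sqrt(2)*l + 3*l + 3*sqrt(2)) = l^4 - 5*sqrt(2)*l^3 + 3*l^3 - 26*l^2 - 15*sqrt(2)*l^2 - 78*l - 14*sqrt(2)*l - 42*sqrt(2)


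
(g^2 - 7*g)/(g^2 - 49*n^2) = g*(g - 7)/(g^2 - 49*n^2)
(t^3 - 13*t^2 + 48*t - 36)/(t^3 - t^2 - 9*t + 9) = (t^2 - 12*t + 36)/(t^2 - 9)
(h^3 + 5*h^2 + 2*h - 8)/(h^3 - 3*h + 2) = (h + 4)/(h - 1)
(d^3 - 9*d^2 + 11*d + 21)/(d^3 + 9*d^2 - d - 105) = (d^2 - 6*d - 7)/(d^2 + 12*d + 35)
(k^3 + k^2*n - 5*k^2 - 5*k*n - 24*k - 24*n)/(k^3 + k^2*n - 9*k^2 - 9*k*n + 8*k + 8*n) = (k + 3)/(k - 1)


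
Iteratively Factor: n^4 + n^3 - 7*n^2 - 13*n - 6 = (n + 2)*(n^3 - n^2 - 5*n - 3) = (n + 1)*(n + 2)*(n^2 - 2*n - 3) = (n + 1)^2*(n + 2)*(n - 3)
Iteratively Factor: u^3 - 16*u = (u - 4)*(u^2 + 4*u) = (u - 4)*(u + 4)*(u)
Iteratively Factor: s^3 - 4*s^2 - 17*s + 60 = (s - 3)*(s^2 - s - 20) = (s - 5)*(s - 3)*(s + 4)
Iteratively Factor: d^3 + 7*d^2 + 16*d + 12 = (d + 2)*(d^2 + 5*d + 6) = (d + 2)^2*(d + 3)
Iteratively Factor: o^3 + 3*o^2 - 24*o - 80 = (o - 5)*(o^2 + 8*o + 16) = (o - 5)*(o + 4)*(o + 4)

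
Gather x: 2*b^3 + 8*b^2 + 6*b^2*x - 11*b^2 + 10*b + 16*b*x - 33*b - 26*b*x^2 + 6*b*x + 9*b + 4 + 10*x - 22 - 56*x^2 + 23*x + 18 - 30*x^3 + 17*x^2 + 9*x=2*b^3 - 3*b^2 - 14*b - 30*x^3 + x^2*(-26*b - 39) + x*(6*b^2 + 22*b + 42)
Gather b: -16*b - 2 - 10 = -16*b - 12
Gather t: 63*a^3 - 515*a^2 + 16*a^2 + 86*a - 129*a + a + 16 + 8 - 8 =63*a^3 - 499*a^2 - 42*a + 16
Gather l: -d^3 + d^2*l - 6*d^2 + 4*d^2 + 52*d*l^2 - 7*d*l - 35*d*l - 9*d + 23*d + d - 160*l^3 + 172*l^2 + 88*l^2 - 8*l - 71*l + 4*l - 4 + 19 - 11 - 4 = -d^3 - 2*d^2 + 15*d - 160*l^3 + l^2*(52*d + 260) + l*(d^2 - 42*d - 75)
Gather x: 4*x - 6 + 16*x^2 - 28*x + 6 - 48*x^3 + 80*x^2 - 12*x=-48*x^3 + 96*x^2 - 36*x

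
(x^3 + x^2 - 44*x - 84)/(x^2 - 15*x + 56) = (x^2 + 8*x + 12)/(x - 8)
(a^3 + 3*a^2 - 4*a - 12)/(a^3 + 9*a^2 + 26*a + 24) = (a - 2)/(a + 4)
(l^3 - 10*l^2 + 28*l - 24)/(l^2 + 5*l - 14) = (l^2 - 8*l + 12)/(l + 7)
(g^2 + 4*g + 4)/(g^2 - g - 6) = (g + 2)/(g - 3)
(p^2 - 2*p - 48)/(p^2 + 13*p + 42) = (p - 8)/(p + 7)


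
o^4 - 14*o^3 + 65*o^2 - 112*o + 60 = (o - 6)*(o - 5)*(o - 2)*(o - 1)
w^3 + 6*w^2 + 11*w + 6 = (w + 1)*(w + 2)*(w + 3)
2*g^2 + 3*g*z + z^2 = (g + z)*(2*g + z)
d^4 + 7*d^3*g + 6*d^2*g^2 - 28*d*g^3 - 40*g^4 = (d - 2*g)*(d + 2*g)^2*(d + 5*g)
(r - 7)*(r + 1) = r^2 - 6*r - 7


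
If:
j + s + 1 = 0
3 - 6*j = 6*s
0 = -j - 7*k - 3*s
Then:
No Solution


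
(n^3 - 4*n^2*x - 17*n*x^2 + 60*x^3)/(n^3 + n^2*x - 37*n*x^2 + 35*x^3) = (-n^2 - n*x + 12*x^2)/(-n^2 - 6*n*x + 7*x^2)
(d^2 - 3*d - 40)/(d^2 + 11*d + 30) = (d - 8)/(d + 6)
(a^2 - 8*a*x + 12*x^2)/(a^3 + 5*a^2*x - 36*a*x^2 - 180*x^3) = (a - 2*x)/(a^2 + 11*a*x + 30*x^2)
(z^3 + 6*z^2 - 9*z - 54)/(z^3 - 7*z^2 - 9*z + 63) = (z + 6)/(z - 7)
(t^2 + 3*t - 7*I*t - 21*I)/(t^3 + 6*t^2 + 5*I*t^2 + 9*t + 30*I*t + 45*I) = (t - 7*I)/(t^2 + t*(3 + 5*I) + 15*I)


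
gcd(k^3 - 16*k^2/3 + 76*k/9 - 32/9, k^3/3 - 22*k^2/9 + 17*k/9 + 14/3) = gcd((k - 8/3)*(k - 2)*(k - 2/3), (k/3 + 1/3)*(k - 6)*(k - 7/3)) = 1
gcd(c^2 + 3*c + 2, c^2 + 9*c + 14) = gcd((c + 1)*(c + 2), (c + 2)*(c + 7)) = c + 2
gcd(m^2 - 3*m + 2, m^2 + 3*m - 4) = m - 1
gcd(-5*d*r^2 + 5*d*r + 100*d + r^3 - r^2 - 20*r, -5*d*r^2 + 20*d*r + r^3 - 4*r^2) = -5*d + r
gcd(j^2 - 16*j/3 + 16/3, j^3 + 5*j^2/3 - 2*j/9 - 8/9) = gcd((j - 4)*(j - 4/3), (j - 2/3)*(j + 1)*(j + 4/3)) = 1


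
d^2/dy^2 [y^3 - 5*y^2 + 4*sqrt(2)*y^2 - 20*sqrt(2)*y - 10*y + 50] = 6*y - 10 + 8*sqrt(2)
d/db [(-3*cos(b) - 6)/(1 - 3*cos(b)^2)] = 3*(-3*sin(b)^2 + 12*cos(b) + 4)*sin(b)/(3*cos(b)^2 - 1)^2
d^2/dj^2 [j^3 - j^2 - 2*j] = 6*j - 2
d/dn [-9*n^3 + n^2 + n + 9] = -27*n^2 + 2*n + 1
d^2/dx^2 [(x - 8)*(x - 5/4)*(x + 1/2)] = 6*x - 35/2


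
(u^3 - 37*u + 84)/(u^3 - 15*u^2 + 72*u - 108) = (u^2 + 3*u - 28)/(u^2 - 12*u + 36)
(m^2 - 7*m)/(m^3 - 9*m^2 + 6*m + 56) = m/(m^2 - 2*m - 8)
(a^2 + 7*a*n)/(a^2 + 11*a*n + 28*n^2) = a/(a + 4*n)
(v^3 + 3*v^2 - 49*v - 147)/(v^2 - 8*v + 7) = (v^2 + 10*v + 21)/(v - 1)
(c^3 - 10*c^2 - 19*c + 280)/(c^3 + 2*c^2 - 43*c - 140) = (c - 8)/(c + 4)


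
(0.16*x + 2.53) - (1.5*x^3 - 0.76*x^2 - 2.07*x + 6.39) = -1.5*x^3 + 0.76*x^2 + 2.23*x - 3.86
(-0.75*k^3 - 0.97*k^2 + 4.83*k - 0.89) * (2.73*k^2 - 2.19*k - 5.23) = -2.0475*k^5 - 1.0056*k^4 + 19.2327*k^3 - 7.9343*k^2 - 23.3118*k + 4.6547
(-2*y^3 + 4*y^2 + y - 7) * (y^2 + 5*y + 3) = -2*y^5 - 6*y^4 + 15*y^3 + 10*y^2 - 32*y - 21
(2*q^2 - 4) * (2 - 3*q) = -6*q^3 + 4*q^2 + 12*q - 8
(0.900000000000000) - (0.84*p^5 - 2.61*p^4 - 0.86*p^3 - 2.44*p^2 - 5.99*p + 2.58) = -0.84*p^5 + 2.61*p^4 + 0.86*p^3 + 2.44*p^2 + 5.99*p - 1.68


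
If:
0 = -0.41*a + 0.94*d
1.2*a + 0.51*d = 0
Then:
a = 0.00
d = 0.00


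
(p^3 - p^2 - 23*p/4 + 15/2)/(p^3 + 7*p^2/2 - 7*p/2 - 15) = (p - 3/2)/(p + 3)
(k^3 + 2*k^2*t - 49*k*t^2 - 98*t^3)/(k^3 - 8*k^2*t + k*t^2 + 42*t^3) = (-k - 7*t)/(-k + 3*t)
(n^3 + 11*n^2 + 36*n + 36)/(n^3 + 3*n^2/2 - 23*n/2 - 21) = 2*(n + 6)/(2*n - 7)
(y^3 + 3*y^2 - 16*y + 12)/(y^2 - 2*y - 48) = (y^2 - 3*y + 2)/(y - 8)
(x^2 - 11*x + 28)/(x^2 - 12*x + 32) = (x - 7)/(x - 8)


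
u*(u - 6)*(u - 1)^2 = u^4 - 8*u^3 + 13*u^2 - 6*u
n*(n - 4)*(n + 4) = n^3 - 16*n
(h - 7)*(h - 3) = h^2 - 10*h + 21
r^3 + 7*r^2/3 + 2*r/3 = r*(r + 1/3)*(r + 2)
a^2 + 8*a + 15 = (a + 3)*(a + 5)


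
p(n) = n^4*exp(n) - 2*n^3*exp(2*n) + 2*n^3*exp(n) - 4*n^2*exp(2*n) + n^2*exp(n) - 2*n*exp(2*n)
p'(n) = n^4*exp(n) - 4*n^3*exp(2*n) + 6*n^3*exp(n) - 14*n^2*exp(2*n) + 7*n^2*exp(n) - 12*n*exp(2*n) + 2*n*exp(n) - 2*exp(2*n)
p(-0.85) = 0.01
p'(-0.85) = 0.18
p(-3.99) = 2.66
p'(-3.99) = -0.42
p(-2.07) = 0.69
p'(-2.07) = -1.16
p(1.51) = -324.85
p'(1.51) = -1145.63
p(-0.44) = 0.15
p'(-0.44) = 0.38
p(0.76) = -17.70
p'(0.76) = -77.60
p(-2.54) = 1.28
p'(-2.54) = -1.29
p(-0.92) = 0.00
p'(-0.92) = 0.10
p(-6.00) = 2.23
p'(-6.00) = 0.60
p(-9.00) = 0.64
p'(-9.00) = 0.34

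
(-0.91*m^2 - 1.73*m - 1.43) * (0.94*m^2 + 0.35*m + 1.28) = -0.8554*m^4 - 1.9447*m^3 - 3.1145*m^2 - 2.7149*m - 1.8304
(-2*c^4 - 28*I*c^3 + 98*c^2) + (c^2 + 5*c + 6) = -2*c^4 - 28*I*c^3 + 99*c^2 + 5*c + 6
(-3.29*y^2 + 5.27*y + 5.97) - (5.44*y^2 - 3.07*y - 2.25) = -8.73*y^2 + 8.34*y + 8.22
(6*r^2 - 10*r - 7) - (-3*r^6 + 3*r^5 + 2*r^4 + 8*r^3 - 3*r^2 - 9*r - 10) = 3*r^6 - 3*r^5 - 2*r^4 - 8*r^3 + 9*r^2 - r + 3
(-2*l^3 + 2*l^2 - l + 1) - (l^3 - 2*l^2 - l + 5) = -3*l^3 + 4*l^2 - 4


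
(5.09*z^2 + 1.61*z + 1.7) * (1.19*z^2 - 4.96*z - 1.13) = 6.0571*z^4 - 23.3305*z^3 - 11.7143*z^2 - 10.2513*z - 1.921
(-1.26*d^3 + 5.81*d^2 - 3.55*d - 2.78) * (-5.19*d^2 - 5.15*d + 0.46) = 6.5394*d^5 - 23.6649*d^4 - 12.0766*d^3 + 35.3833*d^2 + 12.684*d - 1.2788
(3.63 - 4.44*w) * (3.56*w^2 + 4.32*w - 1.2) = -15.8064*w^3 - 6.258*w^2 + 21.0096*w - 4.356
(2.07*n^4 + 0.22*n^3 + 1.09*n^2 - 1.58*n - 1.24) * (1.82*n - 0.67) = 3.7674*n^5 - 0.9865*n^4 + 1.8364*n^3 - 3.6059*n^2 - 1.1982*n + 0.8308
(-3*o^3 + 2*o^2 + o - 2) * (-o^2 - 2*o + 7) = 3*o^5 + 4*o^4 - 26*o^3 + 14*o^2 + 11*o - 14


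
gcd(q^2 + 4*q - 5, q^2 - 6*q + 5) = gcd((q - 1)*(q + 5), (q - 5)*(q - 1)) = q - 1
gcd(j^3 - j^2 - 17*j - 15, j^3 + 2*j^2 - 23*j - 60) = j^2 - 2*j - 15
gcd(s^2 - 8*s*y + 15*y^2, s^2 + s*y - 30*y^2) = -s + 5*y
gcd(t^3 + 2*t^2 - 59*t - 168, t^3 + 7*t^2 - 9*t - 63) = t^2 + 10*t + 21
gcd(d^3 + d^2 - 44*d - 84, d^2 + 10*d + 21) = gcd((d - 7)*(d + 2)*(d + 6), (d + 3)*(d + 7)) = 1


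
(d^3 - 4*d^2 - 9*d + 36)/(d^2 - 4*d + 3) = (d^2 - d - 12)/(d - 1)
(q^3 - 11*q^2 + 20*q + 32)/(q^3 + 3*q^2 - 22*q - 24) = (q - 8)/(q + 6)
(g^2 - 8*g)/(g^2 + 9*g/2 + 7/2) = 2*g*(g - 8)/(2*g^2 + 9*g + 7)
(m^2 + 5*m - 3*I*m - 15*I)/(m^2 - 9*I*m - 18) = (m + 5)/(m - 6*I)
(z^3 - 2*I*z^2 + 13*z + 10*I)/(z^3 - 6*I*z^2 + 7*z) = (z^2 - 3*I*z + 10)/(z*(z - 7*I))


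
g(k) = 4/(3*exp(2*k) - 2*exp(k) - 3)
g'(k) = 4*(-6*exp(2*k) + 2*exp(k))/(3*exp(2*k) - 2*exp(k) - 3)^2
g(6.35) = 0.00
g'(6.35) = -0.00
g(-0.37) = -1.36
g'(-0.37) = -0.68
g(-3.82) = -1.31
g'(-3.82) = 0.02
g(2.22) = 0.02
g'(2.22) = -0.04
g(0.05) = -2.24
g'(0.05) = -5.67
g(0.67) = 0.88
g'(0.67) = -3.67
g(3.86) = 0.00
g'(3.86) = -0.00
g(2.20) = 0.02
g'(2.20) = -0.04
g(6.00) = 0.00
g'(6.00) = 0.00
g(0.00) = -2.00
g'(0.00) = -4.00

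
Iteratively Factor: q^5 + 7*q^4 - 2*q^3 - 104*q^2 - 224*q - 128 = (q - 4)*(q^4 + 11*q^3 + 42*q^2 + 64*q + 32) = (q - 4)*(q + 1)*(q^3 + 10*q^2 + 32*q + 32) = (q - 4)*(q + 1)*(q + 2)*(q^2 + 8*q + 16) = (q - 4)*(q + 1)*(q + 2)*(q + 4)*(q + 4)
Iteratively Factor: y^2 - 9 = (y - 3)*(y + 3)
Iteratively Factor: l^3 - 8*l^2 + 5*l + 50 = (l - 5)*(l^2 - 3*l - 10) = (l - 5)^2*(l + 2)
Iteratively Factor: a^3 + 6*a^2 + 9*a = (a)*(a^2 + 6*a + 9) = a*(a + 3)*(a + 3)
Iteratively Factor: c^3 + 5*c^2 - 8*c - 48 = (c + 4)*(c^2 + c - 12) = (c - 3)*(c + 4)*(c + 4)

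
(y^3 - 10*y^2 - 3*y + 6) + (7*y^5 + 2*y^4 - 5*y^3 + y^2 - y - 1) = 7*y^5 + 2*y^4 - 4*y^3 - 9*y^2 - 4*y + 5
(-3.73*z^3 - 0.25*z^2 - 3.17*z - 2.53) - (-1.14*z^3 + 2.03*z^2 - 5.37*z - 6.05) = -2.59*z^3 - 2.28*z^2 + 2.2*z + 3.52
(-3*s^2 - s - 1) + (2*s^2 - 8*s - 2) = -s^2 - 9*s - 3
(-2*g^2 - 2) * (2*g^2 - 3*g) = -4*g^4 + 6*g^3 - 4*g^2 + 6*g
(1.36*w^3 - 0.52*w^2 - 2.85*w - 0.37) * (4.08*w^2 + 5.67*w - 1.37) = 5.5488*w^5 + 5.5896*w^4 - 16.4396*w^3 - 16.9567*w^2 + 1.8066*w + 0.5069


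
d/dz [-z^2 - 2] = -2*z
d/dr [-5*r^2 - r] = -10*r - 1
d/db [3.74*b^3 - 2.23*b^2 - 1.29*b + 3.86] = 11.22*b^2 - 4.46*b - 1.29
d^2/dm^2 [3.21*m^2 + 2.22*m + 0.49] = 6.42000000000000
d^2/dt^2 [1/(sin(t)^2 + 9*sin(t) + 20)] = (-4*sin(t)^4 - 27*sin(t)^3 + 5*sin(t)^2 + 234*sin(t) + 122)/(sin(t)^2 + 9*sin(t) + 20)^3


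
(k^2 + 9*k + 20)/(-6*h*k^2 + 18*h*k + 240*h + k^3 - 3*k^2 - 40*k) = (-k - 4)/(6*h*k - 48*h - k^2 + 8*k)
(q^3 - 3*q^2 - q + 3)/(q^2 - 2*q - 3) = q - 1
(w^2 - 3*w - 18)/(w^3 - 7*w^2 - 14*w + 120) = (w + 3)/(w^2 - w - 20)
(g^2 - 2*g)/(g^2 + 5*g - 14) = g/(g + 7)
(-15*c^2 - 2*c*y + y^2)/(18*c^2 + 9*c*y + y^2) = (-5*c + y)/(6*c + y)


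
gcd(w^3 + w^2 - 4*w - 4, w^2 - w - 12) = 1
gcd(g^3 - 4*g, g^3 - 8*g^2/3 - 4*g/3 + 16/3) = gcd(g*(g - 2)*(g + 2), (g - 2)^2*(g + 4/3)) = g - 2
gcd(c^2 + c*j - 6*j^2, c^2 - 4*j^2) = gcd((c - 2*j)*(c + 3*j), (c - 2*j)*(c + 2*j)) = c - 2*j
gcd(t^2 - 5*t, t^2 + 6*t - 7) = 1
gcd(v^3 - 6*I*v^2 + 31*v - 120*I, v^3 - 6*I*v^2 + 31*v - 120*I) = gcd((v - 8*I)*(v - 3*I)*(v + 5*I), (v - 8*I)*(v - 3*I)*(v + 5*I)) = v^3 - 6*I*v^2 + 31*v - 120*I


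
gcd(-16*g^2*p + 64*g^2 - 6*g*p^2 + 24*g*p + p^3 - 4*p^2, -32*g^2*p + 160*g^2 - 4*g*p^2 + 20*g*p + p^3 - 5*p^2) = -8*g + p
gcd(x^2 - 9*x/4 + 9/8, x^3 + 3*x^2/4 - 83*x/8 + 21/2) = x - 3/2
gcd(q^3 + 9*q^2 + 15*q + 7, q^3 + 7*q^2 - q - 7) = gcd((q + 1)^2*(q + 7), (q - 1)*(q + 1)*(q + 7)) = q^2 + 8*q + 7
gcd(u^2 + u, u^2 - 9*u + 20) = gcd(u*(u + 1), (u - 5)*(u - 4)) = 1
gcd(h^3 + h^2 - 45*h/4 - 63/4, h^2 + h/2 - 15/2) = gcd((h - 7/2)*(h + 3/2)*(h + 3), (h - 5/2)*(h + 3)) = h + 3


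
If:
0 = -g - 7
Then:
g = -7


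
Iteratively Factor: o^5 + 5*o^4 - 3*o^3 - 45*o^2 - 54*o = (o - 3)*(o^4 + 8*o^3 + 21*o^2 + 18*o) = (o - 3)*(o + 3)*(o^3 + 5*o^2 + 6*o) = o*(o - 3)*(o + 3)*(o^2 + 5*o + 6) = o*(o - 3)*(o + 3)^2*(o + 2)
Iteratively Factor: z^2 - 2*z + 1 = (z - 1)*(z - 1)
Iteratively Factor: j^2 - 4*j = (j)*(j - 4)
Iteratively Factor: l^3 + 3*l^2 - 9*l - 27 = (l + 3)*(l^2 - 9) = (l + 3)^2*(l - 3)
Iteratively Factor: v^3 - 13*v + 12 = (v - 3)*(v^2 + 3*v - 4) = (v - 3)*(v - 1)*(v + 4)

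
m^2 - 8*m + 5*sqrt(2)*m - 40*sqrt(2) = (m - 8)*(m + 5*sqrt(2))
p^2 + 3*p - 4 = (p - 1)*(p + 4)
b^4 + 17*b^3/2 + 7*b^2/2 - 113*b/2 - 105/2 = (b - 5/2)*(b + 1)*(b + 3)*(b + 7)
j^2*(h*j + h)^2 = h^2*j^4 + 2*h^2*j^3 + h^2*j^2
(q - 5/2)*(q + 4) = q^2 + 3*q/2 - 10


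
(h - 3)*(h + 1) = h^2 - 2*h - 3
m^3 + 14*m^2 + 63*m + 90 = (m + 3)*(m + 5)*(m + 6)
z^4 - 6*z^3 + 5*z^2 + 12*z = z*(z - 4)*(z - 3)*(z + 1)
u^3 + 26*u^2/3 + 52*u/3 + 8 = (u + 2/3)*(u + 2)*(u + 6)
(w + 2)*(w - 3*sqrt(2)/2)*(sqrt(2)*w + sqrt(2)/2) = sqrt(2)*w^3 - 3*w^2 + 5*sqrt(2)*w^2/2 - 15*w/2 + sqrt(2)*w - 3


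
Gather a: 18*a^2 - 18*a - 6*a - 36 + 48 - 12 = 18*a^2 - 24*a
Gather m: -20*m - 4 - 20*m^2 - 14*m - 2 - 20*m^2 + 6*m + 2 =-40*m^2 - 28*m - 4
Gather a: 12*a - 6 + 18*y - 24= 12*a + 18*y - 30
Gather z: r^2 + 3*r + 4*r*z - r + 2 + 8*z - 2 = r^2 + 2*r + z*(4*r + 8)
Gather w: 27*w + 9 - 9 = 27*w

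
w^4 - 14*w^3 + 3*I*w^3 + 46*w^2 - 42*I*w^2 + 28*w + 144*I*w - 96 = (w - 8)*(w - 6)*(w + I)*(w + 2*I)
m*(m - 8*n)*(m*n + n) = m^3*n - 8*m^2*n^2 + m^2*n - 8*m*n^2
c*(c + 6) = c^2 + 6*c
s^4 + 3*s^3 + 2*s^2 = s^2*(s + 1)*(s + 2)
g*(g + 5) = g^2 + 5*g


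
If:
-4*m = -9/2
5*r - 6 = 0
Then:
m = 9/8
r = 6/5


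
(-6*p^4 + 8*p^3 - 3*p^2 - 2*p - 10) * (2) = -12*p^4 + 16*p^3 - 6*p^2 - 4*p - 20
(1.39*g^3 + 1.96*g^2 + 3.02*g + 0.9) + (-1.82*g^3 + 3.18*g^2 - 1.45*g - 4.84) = -0.43*g^3 + 5.14*g^2 + 1.57*g - 3.94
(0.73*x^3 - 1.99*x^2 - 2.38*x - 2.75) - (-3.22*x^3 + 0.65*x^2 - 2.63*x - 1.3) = 3.95*x^3 - 2.64*x^2 + 0.25*x - 1.45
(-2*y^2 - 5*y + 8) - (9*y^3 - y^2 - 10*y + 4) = -9*y^3 - y^2 + 5*y + 4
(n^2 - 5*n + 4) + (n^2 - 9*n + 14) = 2*n^2 - 14*n + 18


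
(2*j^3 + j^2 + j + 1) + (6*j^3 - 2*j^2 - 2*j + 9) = 8*j^3 - j^2 - j + 10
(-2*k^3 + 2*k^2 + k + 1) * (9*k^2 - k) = -18*k^5 + 20*k^4 + 7*k^3 + 8*k^2 - k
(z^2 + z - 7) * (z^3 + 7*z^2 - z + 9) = z^5 + 8*z^4 - z^3 - 41*z^2 + 16*z - 63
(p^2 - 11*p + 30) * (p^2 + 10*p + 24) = p^4 - p^3 - 56*p^2 + 36*p + 720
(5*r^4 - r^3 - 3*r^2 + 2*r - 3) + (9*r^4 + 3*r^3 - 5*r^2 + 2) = 14*r^4 + 2*r^3 - 8*r^2 + 2*r - 1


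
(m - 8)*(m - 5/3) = m^2 - 29*m/3 + 40/3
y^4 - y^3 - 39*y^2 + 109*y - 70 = (y - 5)*(y - 2)*(y - 1)*(y + 7)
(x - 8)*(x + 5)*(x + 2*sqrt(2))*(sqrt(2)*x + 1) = sqrt(2)*x^4 - 3*sqrt(2)*x^3 + 5*x^3 - 38*sqrt(2)*x^2 - 15*x^2 - 200*x - 6*sqrt(2)*x - 80*sqrt(2)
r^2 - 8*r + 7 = (r - 7)*(r - 1)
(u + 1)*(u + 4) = u^2 + 5*u + 4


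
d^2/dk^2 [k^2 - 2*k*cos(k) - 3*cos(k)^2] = 2*k*cos(k) - 12*sin(k)^2 + 4*sin(k) + 8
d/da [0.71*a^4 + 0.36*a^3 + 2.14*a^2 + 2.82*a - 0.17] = 2.84*a^3 + 1.08*a^2 + 4.28*a + 2.82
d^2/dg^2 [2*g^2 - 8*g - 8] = 4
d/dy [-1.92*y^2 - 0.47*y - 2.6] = -3.84*y - 0.47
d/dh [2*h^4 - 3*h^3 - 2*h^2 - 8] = h*(8*h^2 - 9*h - 4)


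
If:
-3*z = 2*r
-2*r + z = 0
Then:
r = 0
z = 0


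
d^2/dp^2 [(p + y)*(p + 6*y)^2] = 6*p + 26*y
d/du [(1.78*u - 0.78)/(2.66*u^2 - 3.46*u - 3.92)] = (-4.7348*u^2 + 4.1496*u - 9.6764)/(7.0756*u^4 - 18.4072*u^3 - 8.8828*u^2 + 27.1264*u + 15.3664)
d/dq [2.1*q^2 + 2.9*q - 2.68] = 4.2*q + 2.9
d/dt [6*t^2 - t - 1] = 12*t - 1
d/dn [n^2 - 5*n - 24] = 2*n - 5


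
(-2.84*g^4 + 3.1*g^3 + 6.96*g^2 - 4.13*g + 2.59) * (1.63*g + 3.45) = -4.6292*g^5 - 4.745*g^4 + 22.0398*g^3 + 17.2801*g^2 - 10.0268*g + 8.9355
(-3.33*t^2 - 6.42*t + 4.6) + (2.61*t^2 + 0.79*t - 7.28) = -0.72*t^2 - 5.63*t - 2.68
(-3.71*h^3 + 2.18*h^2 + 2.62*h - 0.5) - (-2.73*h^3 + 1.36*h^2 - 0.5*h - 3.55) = -0.98*h^3 + 0.82*h^2 + 3.12*h + 3.05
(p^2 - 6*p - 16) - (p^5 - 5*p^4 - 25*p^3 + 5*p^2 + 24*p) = -p^5 + 5*p^4 + 25*p^3 - 4*p^2 - 30*p - 16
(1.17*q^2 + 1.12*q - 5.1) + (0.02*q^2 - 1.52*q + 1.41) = 1.19*q^2 - 0.4*q - 3.69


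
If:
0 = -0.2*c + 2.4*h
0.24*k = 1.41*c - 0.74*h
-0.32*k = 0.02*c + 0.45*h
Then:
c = 0.00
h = 0.00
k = 0.00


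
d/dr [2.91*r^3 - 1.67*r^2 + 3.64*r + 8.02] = 8.73*r^2 - 3.34*r + 3.64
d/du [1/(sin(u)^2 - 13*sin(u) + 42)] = (13 - 2*sin(u))*cos(u)/(sin(u)^2 - 13*sin(u) + 42)^2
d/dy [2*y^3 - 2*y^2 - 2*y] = 6*y^2 - 4*y - 2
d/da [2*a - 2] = 2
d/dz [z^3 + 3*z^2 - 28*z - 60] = 3*z^2 + 6*z - 28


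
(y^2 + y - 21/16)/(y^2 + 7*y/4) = (y - 3/4)/y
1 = 1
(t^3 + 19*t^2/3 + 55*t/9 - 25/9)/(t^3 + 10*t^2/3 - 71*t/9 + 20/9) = (3*t + 5)/(3*t - 4)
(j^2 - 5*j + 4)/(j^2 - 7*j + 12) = (j - 1)/(j - 3)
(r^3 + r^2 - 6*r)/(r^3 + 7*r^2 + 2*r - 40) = r*(r + 3)/(r^2 + 9*r + 20)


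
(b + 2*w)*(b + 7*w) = b^2 + 9*b*w + 14*w^2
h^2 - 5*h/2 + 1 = (h - 2)*(h - 1/2)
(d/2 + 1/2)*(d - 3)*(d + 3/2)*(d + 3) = d^4/2 + 5*d^3/4 - 15*d^2/4 - 45*d/4 - 27/4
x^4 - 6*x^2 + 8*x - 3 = (x - 1)^3*(x + 3)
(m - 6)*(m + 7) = m^2 + m - 42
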